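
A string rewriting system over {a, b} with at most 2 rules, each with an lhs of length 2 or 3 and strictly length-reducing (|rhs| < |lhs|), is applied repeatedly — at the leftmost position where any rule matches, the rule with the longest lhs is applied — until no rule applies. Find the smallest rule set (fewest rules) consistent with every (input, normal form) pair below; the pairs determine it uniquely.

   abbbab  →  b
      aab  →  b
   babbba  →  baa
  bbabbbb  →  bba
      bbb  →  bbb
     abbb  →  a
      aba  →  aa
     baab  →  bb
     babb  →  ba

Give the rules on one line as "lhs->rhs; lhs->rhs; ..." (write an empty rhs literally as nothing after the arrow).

  | abbbab => abbab => abab => aab => b
  | aab => b
  | babbba => babba => baba => baa
  | bbabbbb => bbabbb => bbabb => bbab => bba

aab->b; ab->a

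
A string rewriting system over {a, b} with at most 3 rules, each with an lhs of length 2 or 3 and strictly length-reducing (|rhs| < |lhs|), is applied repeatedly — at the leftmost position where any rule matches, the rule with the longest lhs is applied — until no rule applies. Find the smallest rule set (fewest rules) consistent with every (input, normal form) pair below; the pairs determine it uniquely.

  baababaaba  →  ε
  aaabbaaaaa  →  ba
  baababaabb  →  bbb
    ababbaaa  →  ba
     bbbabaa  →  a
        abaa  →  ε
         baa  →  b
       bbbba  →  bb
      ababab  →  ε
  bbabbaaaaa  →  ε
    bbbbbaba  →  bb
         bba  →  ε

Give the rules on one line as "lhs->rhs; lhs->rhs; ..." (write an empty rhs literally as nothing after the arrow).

  | baababaaba => bbabaaba => baaba => bba => ε
  | aaabbaaaaa => abbaaaaa => baaaaa => baaa => ba
  | baababaabb => bbabaabb => baabb => bbb
  | ababbaaa => abbaaa => baaa => ba

aa->; ab->; bba->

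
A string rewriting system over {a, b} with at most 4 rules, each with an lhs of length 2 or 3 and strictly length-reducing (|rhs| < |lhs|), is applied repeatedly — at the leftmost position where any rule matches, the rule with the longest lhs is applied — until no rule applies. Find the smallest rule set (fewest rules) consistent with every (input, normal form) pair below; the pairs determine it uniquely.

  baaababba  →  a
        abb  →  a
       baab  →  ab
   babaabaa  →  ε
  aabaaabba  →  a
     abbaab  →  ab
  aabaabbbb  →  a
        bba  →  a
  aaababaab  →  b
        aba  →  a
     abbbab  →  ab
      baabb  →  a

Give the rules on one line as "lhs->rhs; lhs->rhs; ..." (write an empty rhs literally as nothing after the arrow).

aa->; ba->; bb->

  | baaababba => aababba => babba => bba => a
  | abb => a
  | baab => ab
  | babaabaa => baabaa => abaa => aa => ε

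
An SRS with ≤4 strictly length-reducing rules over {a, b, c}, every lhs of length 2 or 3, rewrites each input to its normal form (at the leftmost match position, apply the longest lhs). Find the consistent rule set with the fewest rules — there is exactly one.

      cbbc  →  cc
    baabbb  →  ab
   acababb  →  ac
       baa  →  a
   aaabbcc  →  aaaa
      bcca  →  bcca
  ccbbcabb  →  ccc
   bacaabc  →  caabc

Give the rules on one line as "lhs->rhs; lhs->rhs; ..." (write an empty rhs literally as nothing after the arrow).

  | cbbc => cc
  | baabbb => abbb => ab
  | acababb => acbabb => acbb => ac
  | baa => a

acc->aa; ba->; bb->; cab->cb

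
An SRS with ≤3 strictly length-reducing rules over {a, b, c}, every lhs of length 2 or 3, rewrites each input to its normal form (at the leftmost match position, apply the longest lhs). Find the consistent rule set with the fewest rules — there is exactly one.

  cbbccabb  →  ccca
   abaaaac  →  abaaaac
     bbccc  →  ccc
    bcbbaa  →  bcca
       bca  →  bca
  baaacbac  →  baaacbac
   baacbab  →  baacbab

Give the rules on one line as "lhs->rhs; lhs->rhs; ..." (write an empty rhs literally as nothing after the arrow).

bb->; bba->c

  | cbbccabb => cccabb => ccca
  | abaaaac
  | bbccc => ccc
  | bcbbaa => bcca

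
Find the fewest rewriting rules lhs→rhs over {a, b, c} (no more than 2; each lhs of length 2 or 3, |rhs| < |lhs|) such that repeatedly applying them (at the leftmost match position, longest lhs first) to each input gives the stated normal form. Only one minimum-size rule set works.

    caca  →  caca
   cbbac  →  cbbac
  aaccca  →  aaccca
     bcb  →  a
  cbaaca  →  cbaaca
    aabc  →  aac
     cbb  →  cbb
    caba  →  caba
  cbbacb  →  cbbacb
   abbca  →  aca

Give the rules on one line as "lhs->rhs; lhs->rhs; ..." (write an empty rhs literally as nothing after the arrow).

  | caca
  | cbbac
  | aaccca
  | bcb => a

bc->c; bcb->a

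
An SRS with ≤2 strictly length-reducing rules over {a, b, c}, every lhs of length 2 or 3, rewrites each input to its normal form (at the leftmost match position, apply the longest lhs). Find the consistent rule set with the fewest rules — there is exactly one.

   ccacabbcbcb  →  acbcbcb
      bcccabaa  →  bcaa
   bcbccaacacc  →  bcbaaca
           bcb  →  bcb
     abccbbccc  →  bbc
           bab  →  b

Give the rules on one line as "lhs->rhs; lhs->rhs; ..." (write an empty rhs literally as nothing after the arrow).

ab->; cc->

  | ccacabbcbcb => acabbcbcb => acbcbcb
  | bcccabaa => bcabaa => bcaa
  | bcbccaacacc => bcbaacacc => bcbaaca
  | bcb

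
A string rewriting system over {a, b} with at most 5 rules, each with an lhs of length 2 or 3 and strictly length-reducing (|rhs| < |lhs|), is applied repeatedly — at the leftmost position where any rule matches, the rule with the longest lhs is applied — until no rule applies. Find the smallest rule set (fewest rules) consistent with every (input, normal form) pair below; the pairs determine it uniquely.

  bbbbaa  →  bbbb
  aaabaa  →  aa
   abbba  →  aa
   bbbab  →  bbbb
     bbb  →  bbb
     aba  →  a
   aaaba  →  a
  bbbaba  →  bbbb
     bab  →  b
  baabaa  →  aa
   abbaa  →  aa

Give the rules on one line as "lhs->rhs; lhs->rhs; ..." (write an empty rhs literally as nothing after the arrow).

  | bbbbaa => bbbba => bbbb
  | aaabaa => abaa => aa
  | abbba => aaba => aa
  | bbbab => bbbb

aaa->a; abb->aa; ba->; bba->bb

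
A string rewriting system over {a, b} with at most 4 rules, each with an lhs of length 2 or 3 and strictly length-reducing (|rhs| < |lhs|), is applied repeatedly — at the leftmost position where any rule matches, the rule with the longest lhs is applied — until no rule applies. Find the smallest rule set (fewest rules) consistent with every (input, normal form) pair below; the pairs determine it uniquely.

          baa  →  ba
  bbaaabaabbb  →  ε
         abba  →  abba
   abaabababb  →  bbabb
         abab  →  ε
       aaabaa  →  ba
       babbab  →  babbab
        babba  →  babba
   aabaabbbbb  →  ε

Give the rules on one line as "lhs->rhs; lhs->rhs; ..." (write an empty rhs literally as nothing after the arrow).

  | baa => ba
  | bbaaabaabbb => bbaabaabbb => bbbaabbb => aabbb => bbb => ε
  | abba
  | abaabababb => bbabababb => bbbbbabb => bbabb

aa->a; aab->b; aba->bb; bbb->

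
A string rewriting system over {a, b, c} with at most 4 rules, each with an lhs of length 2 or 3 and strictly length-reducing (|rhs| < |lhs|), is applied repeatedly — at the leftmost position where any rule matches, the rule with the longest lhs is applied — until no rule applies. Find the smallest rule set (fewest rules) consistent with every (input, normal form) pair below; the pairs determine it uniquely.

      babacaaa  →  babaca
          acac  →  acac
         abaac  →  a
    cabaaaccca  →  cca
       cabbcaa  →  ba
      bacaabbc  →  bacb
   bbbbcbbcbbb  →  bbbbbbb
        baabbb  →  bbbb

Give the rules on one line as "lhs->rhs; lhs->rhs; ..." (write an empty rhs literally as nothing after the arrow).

  | babacaaa => babaca
  | acac
  | abaac => abc => a
  | cabaaaccca => baaaaccca => baaccca => bccca => cca

aa->; bc->; cab->ba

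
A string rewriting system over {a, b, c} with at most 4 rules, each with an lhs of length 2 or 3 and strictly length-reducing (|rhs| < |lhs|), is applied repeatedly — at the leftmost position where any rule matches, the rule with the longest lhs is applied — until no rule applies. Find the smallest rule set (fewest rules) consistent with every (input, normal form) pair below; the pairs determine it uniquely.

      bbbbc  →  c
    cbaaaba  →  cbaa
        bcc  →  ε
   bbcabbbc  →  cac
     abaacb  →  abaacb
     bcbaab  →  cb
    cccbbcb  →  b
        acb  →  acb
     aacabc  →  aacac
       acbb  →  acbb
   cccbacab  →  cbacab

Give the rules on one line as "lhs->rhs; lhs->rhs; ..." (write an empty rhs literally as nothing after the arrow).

  | bbbbc => bbbc => bbc => bc => c
  | cbaaaba => cbaa
  | bcc => cc => ε
  | bbcabbbc => bcabbbc => cabbbc => cabbc => cabc => cac

aab->; bc->c; cc->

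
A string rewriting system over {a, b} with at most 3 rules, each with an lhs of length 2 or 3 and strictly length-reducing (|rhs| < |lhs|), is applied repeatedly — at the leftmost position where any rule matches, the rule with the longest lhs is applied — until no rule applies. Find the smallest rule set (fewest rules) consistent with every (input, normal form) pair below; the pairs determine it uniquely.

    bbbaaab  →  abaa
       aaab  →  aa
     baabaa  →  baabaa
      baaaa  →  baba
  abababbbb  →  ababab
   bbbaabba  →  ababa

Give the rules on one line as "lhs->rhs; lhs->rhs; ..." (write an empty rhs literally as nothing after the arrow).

aaa->ab; bb->a

  | bbbaaab => abaaab => ababb => abaa
  | aaab => abb => aa
  | baabaa
  | baaaa => baba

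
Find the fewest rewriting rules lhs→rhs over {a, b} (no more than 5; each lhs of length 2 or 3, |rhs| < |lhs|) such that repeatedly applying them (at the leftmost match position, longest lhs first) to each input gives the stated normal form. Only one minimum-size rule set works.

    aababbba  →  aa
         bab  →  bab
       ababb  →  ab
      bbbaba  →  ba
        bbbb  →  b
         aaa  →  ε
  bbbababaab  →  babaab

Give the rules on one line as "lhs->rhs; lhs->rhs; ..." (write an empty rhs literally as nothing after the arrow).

aaa->; abb->; bb->b; bba->

  | aababbba => aabba => aa
  | bab
  | ababb => ab
  | bbbaba => bbaba => ba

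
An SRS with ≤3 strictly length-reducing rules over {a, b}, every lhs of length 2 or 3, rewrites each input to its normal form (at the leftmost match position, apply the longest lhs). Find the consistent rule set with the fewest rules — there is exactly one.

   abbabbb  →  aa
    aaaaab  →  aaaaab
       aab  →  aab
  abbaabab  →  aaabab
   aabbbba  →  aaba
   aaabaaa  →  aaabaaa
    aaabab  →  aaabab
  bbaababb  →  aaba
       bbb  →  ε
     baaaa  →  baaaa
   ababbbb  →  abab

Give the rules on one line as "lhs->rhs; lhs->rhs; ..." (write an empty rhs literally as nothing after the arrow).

bb->; bbb->

  | abbabbb => aabbb => aa
  | aaaaab
  | aab
  | abbaabab => aaabab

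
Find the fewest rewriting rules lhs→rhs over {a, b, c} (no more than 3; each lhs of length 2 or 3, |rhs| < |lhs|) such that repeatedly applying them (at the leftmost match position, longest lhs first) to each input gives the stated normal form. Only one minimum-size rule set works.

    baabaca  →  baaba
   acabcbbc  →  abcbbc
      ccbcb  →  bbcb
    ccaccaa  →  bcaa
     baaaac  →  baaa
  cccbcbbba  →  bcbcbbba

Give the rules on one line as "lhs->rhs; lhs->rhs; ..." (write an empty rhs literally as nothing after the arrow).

ac->; cc->b

  | baabaca => baaba
  | acabcbbc => abcbbc
  | ccbcb => bbcb
  | ccaccaa => baccaa => bcaa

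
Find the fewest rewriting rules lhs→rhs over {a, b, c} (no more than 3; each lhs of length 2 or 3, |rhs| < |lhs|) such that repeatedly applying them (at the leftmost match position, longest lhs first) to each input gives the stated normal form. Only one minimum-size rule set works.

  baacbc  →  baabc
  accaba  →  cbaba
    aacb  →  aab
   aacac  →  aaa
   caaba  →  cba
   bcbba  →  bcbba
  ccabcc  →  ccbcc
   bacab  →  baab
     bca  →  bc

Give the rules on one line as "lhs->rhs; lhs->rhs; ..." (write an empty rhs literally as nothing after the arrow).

ac->a; acc->cb; ca->c

  | baacbc => baabc
  | accaba => cbaba
  | aacb => aab
  | aacac => aaac => aaa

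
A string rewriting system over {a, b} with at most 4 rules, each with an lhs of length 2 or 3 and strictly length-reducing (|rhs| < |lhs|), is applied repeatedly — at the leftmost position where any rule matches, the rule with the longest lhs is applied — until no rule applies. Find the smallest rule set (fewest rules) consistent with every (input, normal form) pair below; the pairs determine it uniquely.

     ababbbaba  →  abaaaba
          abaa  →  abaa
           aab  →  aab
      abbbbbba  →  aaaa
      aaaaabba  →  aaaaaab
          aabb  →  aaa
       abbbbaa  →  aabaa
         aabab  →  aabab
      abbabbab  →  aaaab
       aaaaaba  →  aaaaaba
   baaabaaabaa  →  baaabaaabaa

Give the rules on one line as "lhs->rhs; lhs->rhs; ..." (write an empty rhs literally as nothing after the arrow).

bb->a; bba->ab; bbb->a

  | ababbbaba => abaaaba
  | abaa
  | aab
  | abbbbbba => aabbba => aaaa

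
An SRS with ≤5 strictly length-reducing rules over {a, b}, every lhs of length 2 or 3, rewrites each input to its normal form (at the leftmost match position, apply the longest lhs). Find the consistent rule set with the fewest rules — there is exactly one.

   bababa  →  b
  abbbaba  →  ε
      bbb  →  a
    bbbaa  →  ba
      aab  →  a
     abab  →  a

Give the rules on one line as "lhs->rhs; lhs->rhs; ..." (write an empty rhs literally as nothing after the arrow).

  | bababa => baaba => bbba => aba => aa => b
  | abbbaba => abbaba => ababa => aaba => bba => ε
  | bbb => ab => a
  | bbbaa => abaa => aaa => ba

aa->b; ab->a; bb->a; bba->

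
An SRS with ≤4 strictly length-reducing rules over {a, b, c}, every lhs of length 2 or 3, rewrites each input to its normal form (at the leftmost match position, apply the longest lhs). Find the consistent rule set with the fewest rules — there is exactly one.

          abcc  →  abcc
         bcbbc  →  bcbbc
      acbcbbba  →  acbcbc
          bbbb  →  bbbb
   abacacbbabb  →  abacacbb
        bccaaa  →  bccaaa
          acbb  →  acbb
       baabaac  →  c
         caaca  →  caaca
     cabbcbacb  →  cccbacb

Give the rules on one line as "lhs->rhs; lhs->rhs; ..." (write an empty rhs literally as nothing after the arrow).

abb->c; acc->ac; baa->; bba->c

  | abcc
  | bcbbc
  | acbcbbba => acbcbc
  | bbbb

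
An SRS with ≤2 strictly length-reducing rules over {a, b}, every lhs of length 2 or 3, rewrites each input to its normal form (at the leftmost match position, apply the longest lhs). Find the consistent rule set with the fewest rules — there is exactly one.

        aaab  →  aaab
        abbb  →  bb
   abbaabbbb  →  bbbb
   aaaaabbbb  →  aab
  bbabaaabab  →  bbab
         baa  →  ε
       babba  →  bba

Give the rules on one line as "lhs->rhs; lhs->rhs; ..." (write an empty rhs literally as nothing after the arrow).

abb->b; baa->

  | aaab
  | abbb => bb
  | abbaabbbb => baabbbb => bbbb
  | aaaaabbbb => aaaabbb => aaabb => aab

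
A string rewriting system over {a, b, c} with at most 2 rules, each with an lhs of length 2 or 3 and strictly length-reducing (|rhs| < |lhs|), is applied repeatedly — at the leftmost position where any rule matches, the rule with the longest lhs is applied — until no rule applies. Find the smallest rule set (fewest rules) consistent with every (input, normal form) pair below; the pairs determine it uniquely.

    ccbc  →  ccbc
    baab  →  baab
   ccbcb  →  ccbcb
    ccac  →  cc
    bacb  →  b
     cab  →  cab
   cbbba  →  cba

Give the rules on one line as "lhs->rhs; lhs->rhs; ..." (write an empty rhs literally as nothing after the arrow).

ac->; bb->b

  | ccbc
  | baab
  | ccbcb
  | ccac => cc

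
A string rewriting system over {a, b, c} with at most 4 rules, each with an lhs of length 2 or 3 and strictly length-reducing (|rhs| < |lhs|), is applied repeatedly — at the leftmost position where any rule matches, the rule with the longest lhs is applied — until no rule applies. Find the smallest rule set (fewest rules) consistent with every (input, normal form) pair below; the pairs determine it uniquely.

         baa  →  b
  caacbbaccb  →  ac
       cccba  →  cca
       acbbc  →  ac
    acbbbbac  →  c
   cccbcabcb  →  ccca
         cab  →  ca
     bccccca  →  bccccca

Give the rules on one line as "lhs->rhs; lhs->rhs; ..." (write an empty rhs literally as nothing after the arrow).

aa->; ab->a; cb->

  | baa => b
  | caacbbaccb => ccbbaccb => cbaccb => accb => ac
  | cccba => cca
  | acbbc => abc => ac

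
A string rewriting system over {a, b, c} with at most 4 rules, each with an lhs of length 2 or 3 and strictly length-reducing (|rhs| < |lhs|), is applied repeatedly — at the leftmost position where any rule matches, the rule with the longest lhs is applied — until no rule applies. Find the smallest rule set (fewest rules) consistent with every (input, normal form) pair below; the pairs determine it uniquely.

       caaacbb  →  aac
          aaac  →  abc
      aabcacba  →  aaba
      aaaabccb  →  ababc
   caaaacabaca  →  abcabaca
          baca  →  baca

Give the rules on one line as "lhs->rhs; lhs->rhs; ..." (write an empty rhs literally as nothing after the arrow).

aaa->ab; caa->a; cb->; cbb->c

  | caaacbb => aacbb => aac
  | aaac => abc
  | aabcacba => aabcaa => aaba
  | aaaabccb => ababccb => ababc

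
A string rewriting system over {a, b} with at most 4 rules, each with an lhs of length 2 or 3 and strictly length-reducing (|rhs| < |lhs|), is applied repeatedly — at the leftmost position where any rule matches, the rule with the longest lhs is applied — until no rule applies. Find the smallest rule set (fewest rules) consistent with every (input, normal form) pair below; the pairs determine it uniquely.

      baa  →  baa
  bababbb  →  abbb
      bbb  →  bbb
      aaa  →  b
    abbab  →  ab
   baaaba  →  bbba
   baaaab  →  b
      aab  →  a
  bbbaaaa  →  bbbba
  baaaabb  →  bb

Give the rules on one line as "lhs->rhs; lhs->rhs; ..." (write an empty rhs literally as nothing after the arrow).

  | baa
  | bababbb => abbb
  | bbb
  | aaa => b

aaa->b; aab->a; bab->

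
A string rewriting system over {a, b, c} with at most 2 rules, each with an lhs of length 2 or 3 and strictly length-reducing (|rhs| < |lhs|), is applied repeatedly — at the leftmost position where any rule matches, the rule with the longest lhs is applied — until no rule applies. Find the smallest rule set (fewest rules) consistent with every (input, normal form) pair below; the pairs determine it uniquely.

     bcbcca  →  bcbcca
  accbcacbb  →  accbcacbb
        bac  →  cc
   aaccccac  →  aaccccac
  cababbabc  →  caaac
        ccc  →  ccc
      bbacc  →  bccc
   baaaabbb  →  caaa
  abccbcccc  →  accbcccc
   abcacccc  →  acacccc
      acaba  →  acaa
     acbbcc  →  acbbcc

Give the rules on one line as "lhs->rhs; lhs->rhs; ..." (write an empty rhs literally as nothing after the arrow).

ab->a; ba->c

  | bcbcca
  | accbcacbb
  | bac => cc
  | aaccccac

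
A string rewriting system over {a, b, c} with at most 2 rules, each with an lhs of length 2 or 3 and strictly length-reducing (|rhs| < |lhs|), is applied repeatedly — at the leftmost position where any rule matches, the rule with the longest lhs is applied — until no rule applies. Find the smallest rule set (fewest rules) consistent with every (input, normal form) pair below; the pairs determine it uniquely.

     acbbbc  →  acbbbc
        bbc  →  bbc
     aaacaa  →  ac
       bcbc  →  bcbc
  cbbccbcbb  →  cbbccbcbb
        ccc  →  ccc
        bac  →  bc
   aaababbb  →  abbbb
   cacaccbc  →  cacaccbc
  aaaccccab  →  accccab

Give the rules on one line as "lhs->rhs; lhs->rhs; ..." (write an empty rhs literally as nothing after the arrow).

aa->; ba->b

  | acbbbc
  | bbc
  | aaacaa => acaa => ac
  | bcbc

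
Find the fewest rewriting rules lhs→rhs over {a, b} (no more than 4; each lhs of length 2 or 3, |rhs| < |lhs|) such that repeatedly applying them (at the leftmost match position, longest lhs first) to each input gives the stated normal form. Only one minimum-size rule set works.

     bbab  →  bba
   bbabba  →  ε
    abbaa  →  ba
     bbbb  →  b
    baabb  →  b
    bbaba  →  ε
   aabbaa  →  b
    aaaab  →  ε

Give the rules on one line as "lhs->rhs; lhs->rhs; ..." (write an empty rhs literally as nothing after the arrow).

  | bbab => bba
  | bbabba => bbaba => bbaa => bbb => ε
  | abbaa => abaa => aaa => ba
  | bbbb => b

aa->b; ab->a; bbb->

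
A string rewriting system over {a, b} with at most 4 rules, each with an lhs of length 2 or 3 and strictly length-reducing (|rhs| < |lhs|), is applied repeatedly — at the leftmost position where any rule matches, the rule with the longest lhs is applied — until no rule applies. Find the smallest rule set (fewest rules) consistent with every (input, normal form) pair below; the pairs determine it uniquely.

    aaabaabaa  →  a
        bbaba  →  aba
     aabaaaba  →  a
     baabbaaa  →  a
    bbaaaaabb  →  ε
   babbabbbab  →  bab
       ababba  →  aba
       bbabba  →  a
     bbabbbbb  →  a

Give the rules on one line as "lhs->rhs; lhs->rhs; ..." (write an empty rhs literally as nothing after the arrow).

aa->a; aab->b; bb->; bbb->

  | aaabaabaa => aabaabaa => baabaa => bbaa => aa => a
  | bbaba => aba
  | aabaaaba => baaaba => baaba => bba => a
  | baabbaaa => bbbaaa => aaa => aa => a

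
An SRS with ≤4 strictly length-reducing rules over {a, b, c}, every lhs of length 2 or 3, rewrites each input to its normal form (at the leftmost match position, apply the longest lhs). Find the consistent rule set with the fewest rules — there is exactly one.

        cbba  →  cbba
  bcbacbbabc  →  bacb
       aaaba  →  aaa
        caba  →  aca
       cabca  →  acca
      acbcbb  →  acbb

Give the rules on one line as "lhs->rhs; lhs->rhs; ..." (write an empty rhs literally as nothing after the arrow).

  | cbba
  | bcbacbbabc => bacbbabc => bacbbc => bacb
  | aaaba => aaa
  | caba => aca

ab->; bc->; cab->ac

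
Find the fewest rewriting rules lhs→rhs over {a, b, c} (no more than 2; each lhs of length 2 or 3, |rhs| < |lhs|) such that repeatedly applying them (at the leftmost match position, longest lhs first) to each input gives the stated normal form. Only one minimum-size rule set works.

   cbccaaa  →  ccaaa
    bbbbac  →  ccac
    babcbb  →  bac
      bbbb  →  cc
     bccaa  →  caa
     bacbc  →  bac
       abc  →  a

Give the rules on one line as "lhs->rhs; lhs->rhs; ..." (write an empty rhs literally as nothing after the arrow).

  | cbccaaa => ccaaa
  | bbbbac => cbbac => ccac
  | babcbb => babb => bac
  | bbbb => cbb => cc

bb->c; bc->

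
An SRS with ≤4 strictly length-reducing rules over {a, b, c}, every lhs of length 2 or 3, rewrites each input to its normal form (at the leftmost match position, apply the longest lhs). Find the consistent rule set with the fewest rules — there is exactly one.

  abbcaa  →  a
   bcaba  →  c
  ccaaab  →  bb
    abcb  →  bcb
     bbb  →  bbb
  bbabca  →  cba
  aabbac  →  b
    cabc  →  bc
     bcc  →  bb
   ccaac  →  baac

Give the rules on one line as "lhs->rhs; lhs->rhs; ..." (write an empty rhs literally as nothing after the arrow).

  | abbcaa => bbcaa => bbaa => ca => a
  | bcaba => baba => bba => c
  | ccaaab => baaab => baab => bab => bb
  | abcb => bcb

ab->b; bba->c; ca->a; cc->b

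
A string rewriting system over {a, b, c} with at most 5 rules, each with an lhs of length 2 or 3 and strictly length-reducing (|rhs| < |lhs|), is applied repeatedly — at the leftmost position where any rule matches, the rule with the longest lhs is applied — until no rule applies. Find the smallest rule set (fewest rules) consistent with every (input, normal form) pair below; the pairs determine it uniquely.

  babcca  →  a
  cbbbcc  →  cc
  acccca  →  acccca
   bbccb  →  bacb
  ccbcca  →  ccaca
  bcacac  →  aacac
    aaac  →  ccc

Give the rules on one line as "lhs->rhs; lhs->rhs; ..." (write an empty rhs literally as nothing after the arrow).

aaa->cc; abc->bb; bba->; bc->a

  | babcca => bbbca => bbaa => a
  | cbbbcc => cbbac => cc
  | acccca
  | bbccb => bacb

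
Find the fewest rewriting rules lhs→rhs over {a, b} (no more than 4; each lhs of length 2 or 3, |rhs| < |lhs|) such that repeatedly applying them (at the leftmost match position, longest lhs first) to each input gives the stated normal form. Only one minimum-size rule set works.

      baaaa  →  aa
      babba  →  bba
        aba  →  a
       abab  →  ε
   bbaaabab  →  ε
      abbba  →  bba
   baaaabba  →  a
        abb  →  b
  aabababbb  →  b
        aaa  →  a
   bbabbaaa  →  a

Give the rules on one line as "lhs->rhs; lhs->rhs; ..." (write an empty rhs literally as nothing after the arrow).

aaa->a; ab->; baa->aa

  | baaaa => aaaa => aa
  | babba => bba
  | aba => a
  | abab => ab => ε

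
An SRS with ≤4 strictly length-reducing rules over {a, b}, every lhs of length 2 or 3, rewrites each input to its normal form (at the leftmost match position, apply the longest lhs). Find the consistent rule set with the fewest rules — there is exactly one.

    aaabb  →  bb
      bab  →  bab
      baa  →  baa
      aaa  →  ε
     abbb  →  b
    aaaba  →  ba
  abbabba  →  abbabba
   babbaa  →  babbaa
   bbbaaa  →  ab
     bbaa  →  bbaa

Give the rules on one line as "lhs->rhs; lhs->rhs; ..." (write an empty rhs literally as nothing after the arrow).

  | aaabb => bb
  | bab
  | baa
  | aaa => ε

aaa->; aab->b; bbb->ab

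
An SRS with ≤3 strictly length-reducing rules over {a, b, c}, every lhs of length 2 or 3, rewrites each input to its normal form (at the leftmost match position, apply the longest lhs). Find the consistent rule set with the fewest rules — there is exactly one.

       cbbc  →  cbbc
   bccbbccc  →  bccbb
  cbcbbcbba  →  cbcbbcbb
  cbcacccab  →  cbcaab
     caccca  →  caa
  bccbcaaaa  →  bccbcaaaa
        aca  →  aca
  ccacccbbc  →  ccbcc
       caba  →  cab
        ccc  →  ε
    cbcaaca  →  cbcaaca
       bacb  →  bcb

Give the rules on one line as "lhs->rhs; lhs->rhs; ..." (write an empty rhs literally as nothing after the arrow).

  | cbbc
  | bccbbccc => bccbb
  | cbcbbcbba => cbcbbcbb
  | cbcacccab => cbcaab

abb->bc; ba->b; ccc->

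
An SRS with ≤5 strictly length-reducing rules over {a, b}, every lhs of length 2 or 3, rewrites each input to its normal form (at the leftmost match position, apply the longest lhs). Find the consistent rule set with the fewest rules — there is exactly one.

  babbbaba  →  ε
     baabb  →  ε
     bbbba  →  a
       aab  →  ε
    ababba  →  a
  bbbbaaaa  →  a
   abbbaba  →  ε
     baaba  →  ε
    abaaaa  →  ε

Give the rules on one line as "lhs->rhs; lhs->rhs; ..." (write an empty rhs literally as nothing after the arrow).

aa->b; ab->b; ba->; bb->

  | babbbaba => bbbaba => baba => ba => ε
  | baabb => abb => bb => ε
  | bbbba => bba => a
  | aab => bb => ε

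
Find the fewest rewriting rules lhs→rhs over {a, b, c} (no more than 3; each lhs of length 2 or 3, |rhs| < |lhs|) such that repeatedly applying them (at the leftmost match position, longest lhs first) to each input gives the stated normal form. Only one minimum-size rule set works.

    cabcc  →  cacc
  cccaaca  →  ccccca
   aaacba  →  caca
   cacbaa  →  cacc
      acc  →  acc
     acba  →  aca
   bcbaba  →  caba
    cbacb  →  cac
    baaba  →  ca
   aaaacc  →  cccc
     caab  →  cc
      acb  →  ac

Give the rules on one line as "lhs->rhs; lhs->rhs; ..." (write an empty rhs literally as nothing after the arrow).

aa->c; bc->c; cb->c

  | cabcc => cacc
  | cccaaca => ccccca
  | aaacba => cacba => caca
  | cacbaa => cacaa => cacc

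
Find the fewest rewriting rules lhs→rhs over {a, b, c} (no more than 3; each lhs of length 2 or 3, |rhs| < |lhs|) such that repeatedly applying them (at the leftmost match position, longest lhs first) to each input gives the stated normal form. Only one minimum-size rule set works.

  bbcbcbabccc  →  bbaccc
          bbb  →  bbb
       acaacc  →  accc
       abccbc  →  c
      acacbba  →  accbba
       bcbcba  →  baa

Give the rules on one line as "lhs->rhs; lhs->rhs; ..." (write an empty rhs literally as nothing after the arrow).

  | bbcbcbabccc => bbaababccc => bbaabccc => bbaccc
  | bbb
  | acaacc => acacc => accc
  | abccbc => ccbc => caa => ca => c

ab->; ca->c; cbc->aa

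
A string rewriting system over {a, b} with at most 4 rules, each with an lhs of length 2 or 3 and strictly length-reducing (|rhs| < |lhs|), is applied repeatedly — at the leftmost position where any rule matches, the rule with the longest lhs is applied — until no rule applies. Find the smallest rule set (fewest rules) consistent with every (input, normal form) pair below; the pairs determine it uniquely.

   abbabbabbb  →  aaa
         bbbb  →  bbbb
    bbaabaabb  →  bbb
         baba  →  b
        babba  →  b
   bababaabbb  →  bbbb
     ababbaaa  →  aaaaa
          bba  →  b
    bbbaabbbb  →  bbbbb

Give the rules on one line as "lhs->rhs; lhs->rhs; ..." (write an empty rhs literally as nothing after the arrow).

ab->a; ba->b; bba->ba

  | abbabbabbb => ababbabbb => aabbabbb => aababbb => aaabbb => aaabb => aaab => aaa
  | bbbb
  | bbaabaabb => baabaabb => babaabb => bbaabb => baabb => babb => bbb
  | baba => bba => ba => b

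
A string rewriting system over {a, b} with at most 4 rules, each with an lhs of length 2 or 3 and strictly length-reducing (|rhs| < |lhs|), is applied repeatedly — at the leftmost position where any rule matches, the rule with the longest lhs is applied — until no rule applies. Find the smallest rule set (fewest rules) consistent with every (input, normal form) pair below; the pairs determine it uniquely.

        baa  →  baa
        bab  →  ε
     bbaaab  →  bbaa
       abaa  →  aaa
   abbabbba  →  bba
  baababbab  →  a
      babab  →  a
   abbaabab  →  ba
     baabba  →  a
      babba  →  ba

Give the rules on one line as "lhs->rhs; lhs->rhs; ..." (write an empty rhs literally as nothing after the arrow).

  | baa
  | bab => ε
  | bbaaab => bbaa
  | abaa => aaa

aab->a; ab->a; abb->b; bab->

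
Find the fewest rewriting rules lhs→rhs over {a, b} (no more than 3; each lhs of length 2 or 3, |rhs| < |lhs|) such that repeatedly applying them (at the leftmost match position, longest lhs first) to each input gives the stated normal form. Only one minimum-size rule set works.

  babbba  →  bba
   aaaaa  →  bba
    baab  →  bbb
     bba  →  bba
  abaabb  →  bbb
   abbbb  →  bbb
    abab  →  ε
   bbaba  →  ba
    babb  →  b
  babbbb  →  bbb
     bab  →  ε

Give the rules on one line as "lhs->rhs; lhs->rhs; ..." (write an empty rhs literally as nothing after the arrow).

  | babbba => bba
  | aaaaa => baaa => bba
  | baab => bbb
  | bba

aa->b; ab->; bab->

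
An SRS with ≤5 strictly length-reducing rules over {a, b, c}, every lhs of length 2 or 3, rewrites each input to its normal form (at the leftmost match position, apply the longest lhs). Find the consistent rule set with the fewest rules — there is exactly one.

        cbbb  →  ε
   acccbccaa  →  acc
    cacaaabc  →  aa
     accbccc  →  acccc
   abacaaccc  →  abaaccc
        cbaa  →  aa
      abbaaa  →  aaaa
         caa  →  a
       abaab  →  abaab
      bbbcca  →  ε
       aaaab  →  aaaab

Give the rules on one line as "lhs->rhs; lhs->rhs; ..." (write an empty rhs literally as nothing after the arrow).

bb->; bc->; ca->; cb->

  | cbbb => bb => ε
  | acccbccaa => accccaa => accca => acc
  | cacaaabc => caaabc => aabc => aa
  | accbccc => acccc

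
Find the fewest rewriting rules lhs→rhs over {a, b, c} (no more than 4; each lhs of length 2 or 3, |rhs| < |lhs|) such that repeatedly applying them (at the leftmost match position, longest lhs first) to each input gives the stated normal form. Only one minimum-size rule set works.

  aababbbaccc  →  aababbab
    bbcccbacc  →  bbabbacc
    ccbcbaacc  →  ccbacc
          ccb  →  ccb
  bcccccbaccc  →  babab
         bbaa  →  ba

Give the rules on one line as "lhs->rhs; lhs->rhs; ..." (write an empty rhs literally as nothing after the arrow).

  | aababbbaccc => aababbbaab => aababbab
  | bbcccbacc => bbabbacc
  | ccbcbaacc => ccbcacc => ccbacc
  | ccb

baa->a; ca->a; ccc->ab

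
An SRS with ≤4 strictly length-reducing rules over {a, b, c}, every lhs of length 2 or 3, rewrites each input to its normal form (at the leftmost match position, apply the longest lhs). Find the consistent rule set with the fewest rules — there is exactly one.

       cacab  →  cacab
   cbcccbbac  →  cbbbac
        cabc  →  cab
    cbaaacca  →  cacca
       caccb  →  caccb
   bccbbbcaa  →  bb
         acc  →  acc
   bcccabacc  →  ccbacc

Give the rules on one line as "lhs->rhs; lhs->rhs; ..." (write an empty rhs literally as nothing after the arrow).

baa->; bc->b; bca->cc

  | cacab
  | cbcccbbac => cbccbbac => cbcbbac => cbbbac
  | cabc => cab
  | cbaaacca => cacca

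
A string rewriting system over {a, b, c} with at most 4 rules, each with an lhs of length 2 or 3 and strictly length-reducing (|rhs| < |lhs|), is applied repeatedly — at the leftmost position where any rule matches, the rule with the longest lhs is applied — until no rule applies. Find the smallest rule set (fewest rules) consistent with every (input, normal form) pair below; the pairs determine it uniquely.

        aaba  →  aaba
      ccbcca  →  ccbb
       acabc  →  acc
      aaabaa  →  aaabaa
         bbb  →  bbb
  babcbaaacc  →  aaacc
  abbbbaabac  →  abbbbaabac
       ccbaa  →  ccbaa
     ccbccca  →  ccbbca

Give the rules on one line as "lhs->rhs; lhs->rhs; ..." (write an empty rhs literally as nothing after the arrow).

abc->c; bcb->; cca->b; ccc->bc

  | aaba
  | ccbcca => ccbb
  | acabc => acc
  | aaabaa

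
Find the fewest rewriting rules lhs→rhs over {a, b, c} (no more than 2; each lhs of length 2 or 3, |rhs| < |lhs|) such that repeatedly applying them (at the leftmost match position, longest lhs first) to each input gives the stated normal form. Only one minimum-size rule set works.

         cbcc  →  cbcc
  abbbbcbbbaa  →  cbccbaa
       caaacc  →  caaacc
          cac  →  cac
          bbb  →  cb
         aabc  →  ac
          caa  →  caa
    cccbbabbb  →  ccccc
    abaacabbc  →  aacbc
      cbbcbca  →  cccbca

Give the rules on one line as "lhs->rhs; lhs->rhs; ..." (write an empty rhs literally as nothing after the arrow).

  | cbcc
  | abbbbcbbbaa => bbbcbbbaa => cbcbbbaa => cbccbaa
  | caaacc
  | cac

ab->; bb->c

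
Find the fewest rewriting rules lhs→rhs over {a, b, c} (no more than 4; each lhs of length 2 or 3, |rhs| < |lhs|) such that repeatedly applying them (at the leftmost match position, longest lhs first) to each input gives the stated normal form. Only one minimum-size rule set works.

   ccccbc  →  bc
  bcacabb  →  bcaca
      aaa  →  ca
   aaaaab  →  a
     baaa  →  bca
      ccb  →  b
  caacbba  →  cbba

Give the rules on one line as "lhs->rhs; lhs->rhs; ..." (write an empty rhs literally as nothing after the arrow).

  | ccccbc => ccbc => bc
  | bcacabb => bcacab => bcaca
  | aaa => ca
  | aaaaab => caaab => ccab => ab => a

aa->c; ab->a; cc->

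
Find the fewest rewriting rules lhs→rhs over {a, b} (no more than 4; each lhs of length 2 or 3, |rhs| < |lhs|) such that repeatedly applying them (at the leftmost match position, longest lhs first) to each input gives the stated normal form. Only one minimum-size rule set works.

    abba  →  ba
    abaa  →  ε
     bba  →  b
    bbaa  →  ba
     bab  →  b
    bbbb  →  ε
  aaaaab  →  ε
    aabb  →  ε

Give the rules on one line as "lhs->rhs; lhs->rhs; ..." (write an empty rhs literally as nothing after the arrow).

aa->; ab->; bb->; bba->b

  | abba => ba
  | abaa => aa => ε
  | bba => b
  | bbaa => ba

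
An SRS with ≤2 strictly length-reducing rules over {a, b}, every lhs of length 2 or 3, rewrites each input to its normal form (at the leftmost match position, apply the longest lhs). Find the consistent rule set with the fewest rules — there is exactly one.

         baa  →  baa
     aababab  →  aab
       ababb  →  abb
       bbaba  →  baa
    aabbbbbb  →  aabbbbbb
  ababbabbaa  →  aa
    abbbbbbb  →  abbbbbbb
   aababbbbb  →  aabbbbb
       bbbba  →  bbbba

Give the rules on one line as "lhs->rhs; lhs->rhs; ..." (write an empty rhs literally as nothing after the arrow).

  | baa
  | aababab => aabab => aab
  | ababb => abb
  | bbaba => baa

aba->a; bab->a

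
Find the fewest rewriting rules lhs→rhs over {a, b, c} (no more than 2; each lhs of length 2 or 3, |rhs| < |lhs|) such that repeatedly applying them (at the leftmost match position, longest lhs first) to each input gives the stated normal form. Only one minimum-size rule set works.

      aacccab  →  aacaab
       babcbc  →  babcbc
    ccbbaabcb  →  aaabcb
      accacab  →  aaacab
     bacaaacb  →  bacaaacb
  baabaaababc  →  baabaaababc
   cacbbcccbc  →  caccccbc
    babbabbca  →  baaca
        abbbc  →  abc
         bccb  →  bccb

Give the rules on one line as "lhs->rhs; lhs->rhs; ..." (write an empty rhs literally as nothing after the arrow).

  | aacccab => aacaab
  | babcbc
  | ccbbaabcb => ccaabcb => aaabcb
  | accacab => aaacab

bb->; cca->aa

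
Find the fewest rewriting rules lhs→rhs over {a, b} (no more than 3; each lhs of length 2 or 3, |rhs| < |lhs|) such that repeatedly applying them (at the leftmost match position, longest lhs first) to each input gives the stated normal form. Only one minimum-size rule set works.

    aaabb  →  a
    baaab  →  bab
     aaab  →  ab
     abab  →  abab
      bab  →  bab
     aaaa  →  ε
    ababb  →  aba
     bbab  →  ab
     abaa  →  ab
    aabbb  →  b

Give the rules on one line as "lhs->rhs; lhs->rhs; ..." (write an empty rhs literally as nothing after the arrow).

  | aaabb => abb => a
  | baaab => bab
  | aaab => ab
  | abab

aa->; bb->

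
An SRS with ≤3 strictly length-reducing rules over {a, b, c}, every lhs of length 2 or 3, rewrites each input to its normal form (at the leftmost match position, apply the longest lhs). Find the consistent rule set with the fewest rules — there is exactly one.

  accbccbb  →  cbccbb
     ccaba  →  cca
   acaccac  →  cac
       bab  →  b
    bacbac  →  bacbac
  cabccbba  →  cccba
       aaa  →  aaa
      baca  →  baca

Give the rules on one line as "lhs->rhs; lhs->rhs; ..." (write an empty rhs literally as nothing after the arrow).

  | accbccbb => cbccbb
  | ccaba => cca
  | acaccac => accac => cac
  | bab => b

ab->; acc->c; bba->ba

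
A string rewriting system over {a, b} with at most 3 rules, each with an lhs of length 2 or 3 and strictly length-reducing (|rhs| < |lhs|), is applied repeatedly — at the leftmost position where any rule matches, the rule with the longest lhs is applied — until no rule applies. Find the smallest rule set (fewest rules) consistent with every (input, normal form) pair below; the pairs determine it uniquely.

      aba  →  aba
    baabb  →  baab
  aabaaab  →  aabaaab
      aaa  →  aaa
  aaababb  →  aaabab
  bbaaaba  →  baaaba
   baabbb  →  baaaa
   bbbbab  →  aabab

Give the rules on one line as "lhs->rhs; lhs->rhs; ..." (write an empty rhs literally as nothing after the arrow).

  | aba
  | baabb => baab
  | aabaaab
  | aaa

bb->b; bbb->aa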